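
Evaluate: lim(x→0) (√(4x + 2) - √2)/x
This is a standard limit.

Factor or rationalize the expression:
  lim(x→0) (√(4x + 2) - √2)/x = sqrt(2)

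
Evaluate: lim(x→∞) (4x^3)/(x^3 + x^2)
This is an ∞/∞ indeterminate form.

Apply L'Hôpital's rule: differentiate numerator and denominator separately.
  f(x) = 4·x^3   ⇒   f'(x) = 12·x^2
  g(x) = x^3 + x^2   ⇒   g'(x) = 3·x^2 + 2·x
  lim(x→∞) f'(x)/g'(x) = lim(x→∞) (12·x^2)/(3·x^2 + 2·x)
  = 4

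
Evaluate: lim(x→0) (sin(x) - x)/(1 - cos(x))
This is a 0/0 indeterminate form.

Apply L'Hôpital's rule: differentiate numerator and denominator separately.
  f(x) = -x + sin(x)   ⇒   f'(x) = cos(x) - 1
  g(x) = 1 - cos(x)   ⇒   g'(x) = sin(x)
  lim(x→0) f'(x)/g'(x) = lim(x→0) (cos(x) - 1)/(sin(x))
  = 0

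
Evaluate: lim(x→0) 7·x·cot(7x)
This is a 0·∞ indeterminate form.

Rewrite 0·∞ as a quotient (0/0 or ∞/∞ form), then apply L'Hôpital's rule:
  lim(x→0) 7·x·cot(7x) = 1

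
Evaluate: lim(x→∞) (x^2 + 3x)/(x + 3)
This is an ∞/∞ indeterminate form.

Apply L'Hôpital's rule: differentiate numerator and denominator separately.
  f(x) = x^2 + 3·x   ⇒   f'(x) = 2·x + 3
  g(x) = x + 3   ⇒   g'(x) = 1
  lim(x→∞) f'(x)/g'(x) = lim(x→∞) (2·x + 3)/(1)
  = ∞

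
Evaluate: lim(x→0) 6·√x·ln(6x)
This is a 0·∞ indeterminate form.

Rewrite 0·∞ as a quotient (0/0 or ∞/∞ form), then apply L'Hôpital's rule:
  lim(x→0) 6·√x·ln(6x) = 0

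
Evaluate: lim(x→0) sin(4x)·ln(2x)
This is a 0·∞ indeterminate form.

Rewrite 0·∞ as a quotient (0/0 or ∞/∞ form), then apply L'Hôpital's rule:
  lim(x→0) sin(4x)·ln(2x) = 0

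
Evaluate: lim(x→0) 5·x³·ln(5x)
This is a 0·∞ indeterminate form.

Rewrite 0·∞ as a quotient (0/0 or ∞/∞ form), then apply L'Hôpital's rule:
  lim(x→0) 5·x³·ln(5x) = 0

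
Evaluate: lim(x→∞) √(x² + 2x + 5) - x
This is an ∞-∞ indeterminate form.

Combine fractions or rationalize to convert ∞-∞ to 0/0 form:
  lim(x→∞) √(x² + 2x + 5) - x = 1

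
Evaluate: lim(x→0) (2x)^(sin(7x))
This is an exponential indeterminate form.

For exponential indeterminate forms, take the natural log:
  Let L = lim(x→0) (2x)^(sin(7x))
  Then ln(L) = lim(x→0) [exponent × ln(base)]
  Evaluate using L'Hôpital or standard limits, then exponentiate.
  L = 1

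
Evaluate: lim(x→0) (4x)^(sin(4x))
This is an exponential indeterminate form.

For exponential indeterminate forms, take the natural log:
  Let L = lim(x→0) (4x)^(sin(4x))
  Then ln(L) = lim(x→0) [exponent × ln(base)]
  Evaluate using L'Hôpital or standard limits, then exponentiate.
  L = 1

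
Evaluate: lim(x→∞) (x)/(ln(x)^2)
This is an ∞/∞ indeterminate form.

Apply L'Hôpital's rule: differentiate numerator and denominator separately.
  f(x) = x   ⇒   f'(x) = 1
  g(x) = ln(x)^2   ⇒   g'(x) = 2·ln(x)/x
  lim(x→∞) f'(x)/g'(x) = lim(x→∞) (1)/(2·ln(x)/x)
  = ∞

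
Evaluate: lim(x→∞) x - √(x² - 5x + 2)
This is an ∞-∞ indeterminate form.

Combine fractions or rationalize to convert ∞-∞ to 0/0 form:
  lim(x→∞) x - √(x² - 5x + 2) = 5/2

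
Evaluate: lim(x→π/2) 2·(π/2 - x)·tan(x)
This is a 0·∞ indeterminate form.

Rewrite 0·∞ as a quotient (0/0 or ∞/∞ form), then apply L'Hôpital's rule:
  lim(x→π/2) 2·(π/2 - x)·tan(x) = 2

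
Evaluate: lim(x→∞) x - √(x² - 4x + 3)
This is an ∞-∞ indeterminate form.

Combine fractions or rationalize to convert ∞-∞ to 0/0 form:
  lim(x→∞) x - √(x² - 4x + 3) = 2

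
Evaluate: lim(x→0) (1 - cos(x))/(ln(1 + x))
This is a 0/0 indeterminate form.

Apply L'Hôpital's rule: differentiate numerator and denominator separately.
  f(x) = 1 - cos(x)   ⇒   f'(x) = sin(x)
  g(x) = ln(x + 1)   ⇒   g'(x) = 1/(x + 1)
  lim(x→0) f'(x)/g'(x) = lim(x→0) (sin(x))/(1/(x + 1))
  = 0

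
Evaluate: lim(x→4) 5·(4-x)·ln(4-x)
This is a 0·∞ indeterminate form.

Rewrite 0·∞ as a quotient (0/0 or ∞/∞ form), then apply L'Hôpital's rule:
  lim(x→4) 5·(4-x)·ln(4-x) = 0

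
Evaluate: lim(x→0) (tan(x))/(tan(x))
This is a 0/0 indeterminate form.

Apply L'Hôpital's rule: differentiate numerator and denominator separately.
  f(x) = tan(x)   ⇒   f'(x) = tan(x)^2 + 1
  g(x) = tan(x)   ⇒   g'(x) = tan(x)^2 + 1
  lim(x→0) f'(x)/g'(x) = lim(x→0) (tan(x)^2 + 1)/(tan(x)^2 + 1)
  = 1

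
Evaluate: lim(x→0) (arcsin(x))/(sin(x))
This is a 0/0 indeterminate form.

Apply L'Hôpital's rule: differentiate numerator and denominator separately.
  f(x) = asin(x)   ⇒   f'(x) = 1/sqrt(1 - x^2)
  g(x) = sin(x)   ⇒   g'(x) = cos(x)
  lim(x→0) f'(x)/g'(x) = lim(x→0) (1/sqrt(1 - x^2))/(cos(x))
  = 1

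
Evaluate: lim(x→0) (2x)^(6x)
This is an exponential indeterminate form.

For exponential indeterminate forms, take the natural log:
  Let L = lim(x→0) (2x)^(6x)
  Then ln(L) = lim(x→0) [exponent × ln(base)]
  Evaluate using L'Hôpital or standard limits, then exponentiate.
  L = 1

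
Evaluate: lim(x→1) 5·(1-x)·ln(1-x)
This is a 0·∞ indeterminate form.

Rewrite 0·∞ as a quotient (0/0 or ∞/∞ form), then apply L'Hôpital's rule:
  lim(x→1) 5·(1-x)·ln(1-x) = 0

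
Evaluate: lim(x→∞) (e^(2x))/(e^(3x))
This is an ∞/∞ indeterminate form.

Apply L'Hôpital's rule: differentiate numerator and denominator separately.
  f(x) = e^(2·x)   ⇒   f'(x) = 2·e^(2·x)
  g(x) = e^(3·x)   ⇒   g'(x) = 3·e^(3·x)
  lim(x→∞) f'(x)/g'(x) = lim(x→∞) (2·e^(2·x))/(3·e^(3·x))
  = 0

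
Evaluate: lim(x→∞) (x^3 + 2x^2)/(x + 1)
This is an ∞/∞ indeterminate form.

Apply L'Hôpital's rule: differentiate numerator and denominator separately.
  f(x) = x^3 + 2·x^2   ⇒   f'(x) = 3·x^2 + 4·x
  g(x) = x + 1   ⇒   g'(x) = 1
  lim(x→∞) f'(x)/g'(x) = lim(x→∞) (3·x^2 + 4·x)/(1)
  = ∞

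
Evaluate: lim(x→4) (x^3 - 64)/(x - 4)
This is a standard limit.

Factor or rationalize the expression:
  lim(x→4) (x^3 - 64)/(x - 4) = 48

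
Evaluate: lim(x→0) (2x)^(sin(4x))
This is an exponential indeterminate form.

For exponential indeterminate forms, take the natural log:
  Let L = lim(x→0) (2x)^(sin(4x))
  Then ln(L) = lim(x→0) [exponent × ln(base)]
  Evaluate using L'Hôpital or standard limits, then exponentiate.
  L = 1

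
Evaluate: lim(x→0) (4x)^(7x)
This is an exponential indeterminate form.

For exponential indeterminate forms, take the natural log:
  Let L = lim(x→0) (4x)^(7x)
  Then ln(L) = lim(x→0) [exponent × ln(base)]
  Evaluate using L'Hôpital or standard limits, then exponentiate.
  L = 1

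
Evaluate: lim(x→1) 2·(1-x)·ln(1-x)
This is a 0·∞ indeterminate form.

Rewrite 0·∞ as a quotient (0/0 or ∞/∞ form), then apply L'Hôpital's rule:
  lim(x→1) 2·(1-x)·ln(1-x) = 0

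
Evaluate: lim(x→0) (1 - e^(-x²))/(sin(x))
This is a 0/0 indeterminate form.

Apply L'Hôpital's rule: differentiate numerator and denominator separately.
  f(x) = 1 - e^(-x^2)   ⇒   f'(x) = 2·x·e^(-x^2)
  g(x) = sin(x)   ⇒   g'(x) = cos(x)
  lim(x→0) f'(x)/g'(x) = lim(x→0) (2·x·e^(-x^2))/(cos(x))
  = 0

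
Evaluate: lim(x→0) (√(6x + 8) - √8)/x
This is a standard limit.

Factor or rationalize the expression:
  lim(x→0) (√(6x + 8) - √8)/x = 3·sqrt(2)/4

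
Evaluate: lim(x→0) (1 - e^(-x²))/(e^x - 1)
This is a 0/0 indeterminate form.

Apply L'Hôpital's rule: differentiate numerator and denominator separately.
  f(x) = 1 - e^(-x^2)   ⇒   f'(x) = 2·x·e^(-x^2)
  g(x) = e^(x) - 1   ⇒   g'(x) = e^(x)
  lim(x→0) f'(x)/g'(x) = lim(x→0) (2·x·e^(-x^2))/(e^(x))
  = 0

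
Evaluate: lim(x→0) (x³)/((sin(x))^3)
This is a 0/0 indeterminate form.

Apply L'Hôpital's rule: differentiate numerator and denominator separately.
  f(x) = x^3   ⇒   f'(x) = 3·x^2
  g(x) = sin(x)^3   ⇒   g'(x) = 3·sin(x)^2·cos(x)
  lim(x→0) f'(x)/g'(x) = lim(x→0) (3·x^2)/(3·sin(x)^2·cos(x))
  = 1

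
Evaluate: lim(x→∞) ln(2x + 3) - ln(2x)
This is an ∞-∞ indeterminate form.

Combine fractions or rationalize to convert ∞-∞ to 0/0 form:
  lim(x→∞) ln(2x + 3) - ln(2x) = 0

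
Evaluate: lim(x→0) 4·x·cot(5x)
This is a 0·∞ indeterminate form.

Rewrite 0·∞ as a quotient (0/0 or ∞/∞ form), then apply L'Hôpital's rule:
  lim(x→0) 4·x·cot(5x) = 4/5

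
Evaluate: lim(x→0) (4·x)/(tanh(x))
This is a 0/0 indeterminate form.

Apply L'Hôpital's rule: differentiate numerator and denominator separately.
  f(x) = 4·x   ⇒   f'(x) = 4
  g(x) = tanh(x)   ⇒   g'(x) = 1 - tanh(x)^2
  lim(x→0) f'(x)/g'(x) = lim(x→0) (4)/(1 - tanh(x)^2)
  = 4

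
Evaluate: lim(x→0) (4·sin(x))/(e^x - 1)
This is a 0/0 indeterminate form.

Apply L'Hôpital's rule: differentiate numerator and denominator separately.
  f(x) = 4·sin(x)   ⇒   f'(x) = 4·cos(x)
  g(x) = e^(x) - 1   ⇒   g'(x) = e^(x)
  lim(x→0) f'(x)/g'(x) = lim(x→0) (4·cos(x))/(e^(x))
  = 4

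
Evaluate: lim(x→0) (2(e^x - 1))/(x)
This is a 0/0 indeterminate form.

Apply L'Hôpital's rule: differentiate numerator and denominator separately.
  f(x) = 2·e^(x) - 2   ⇒   f'(x) = 2·e^(x)
  g(x) = x   ⇒   g'(x) = 1
  lim(x→0) f'(x)/g'(x) = lim(x→0) (2·e^(x))/(1)
  = 2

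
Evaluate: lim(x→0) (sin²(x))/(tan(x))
This is a 0/0 indeterminate form.

Apply L'Hôpital's rule: differentiate numerator and denominator separately.
  f(x) = sin(x)^2   ⇒   f'(x) = 2·sin(x)·cos(x)
  g(x) = tan(x)   ⇒   g'(x) = tan(x)^2 + 1
  lim(x→0) f'(x)/g'(x) = lim(x→0) (2·sin(x)·cos(x))/(tan(x)^2 + 1)
  = 0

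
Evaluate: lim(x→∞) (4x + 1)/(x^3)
This is an ∞/∞ indeterminate form.

Apply L'Hôpital's rule: differentiate numerator and denominator separately.
  f(x) = 4·x + 1   ⇒   f'(x) = 4
  g(x) = x^3   ⇒   g'(x) = 3·x^2
  lim(x→∞) f'(x)/g'(x) = lim(x→∞) (4)/(3·x^2)
  = 0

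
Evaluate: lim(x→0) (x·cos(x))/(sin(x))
This is a 0/0 indeterminate form.

Apply L'Hôpital's rule: differentiate numerator and denominator separately.
  f(x) = x·cos(x)   ⇒   f'(x) = -x·sin(x) + cos(x)
  g(x) = sin(x)   ⇒   g'(x) = cos(x)
  lim(x→0) f'(x)/g'(x) = lim(x→0) (-x·sin(x) + cos(x))/(cos(x))
  = 1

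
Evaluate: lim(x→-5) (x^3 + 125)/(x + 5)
This is a standard limit.

Factor or rationalize the expression:
  lim(x→-5) (x^3 + 125)/(x + 5) = 75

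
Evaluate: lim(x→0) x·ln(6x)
This is a 0·∞ indeterminate form.

Rewrite 0·∞ as a quotient (0/0 or ∞/∞ form), then apply L'Hôpital's rule:
  lim(x→0) x·ln(6x) = 0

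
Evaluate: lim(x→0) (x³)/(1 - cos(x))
This is a 0/0 indeterminate form.

Apply L'Hôpital's rule: differentiate numerator and denominator separately.
  f(x) = x^3   ⇒   f'(x) = 3·x^2
  g(x) = 1 - cos(x)   ⇒   g'(x) = sin(x)
  lim(x→0) f'(x)/g'(x) = lim(x→0) (3·x^2)/(sin(x))
  = 0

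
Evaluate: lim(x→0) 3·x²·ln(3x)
This is a 0·∞ indeterminate form.

Rewrite 0·∞ as a quotient (0/0 or ∞/∞ form), then apply L'Hôpital's rule:
  lim(x→0) 3·x²·ln(3x) = 0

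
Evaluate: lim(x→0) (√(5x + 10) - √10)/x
This is a standard limit.

Factor or rationalize the expression:
  lim(x→0) (√(5x + 10) - √10)/x = sqrt(10)/4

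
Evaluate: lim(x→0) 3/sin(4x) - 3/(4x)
This is an ∞-∞ indeterminate form.

Combine fractions or rationalize to convert ∞-∞ to 0/0 form:
  lim(x→0) 3/sin(4x) - 3/(4x) = 0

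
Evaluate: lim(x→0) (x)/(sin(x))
This is a 0/0 indeterminate form.

Apply L'Hôpital's rule: differentiate numerator and denominator separately.
  f(x) = x   ⇒   f'(x) = 1
  g(x) = sin(x)   ⇒   g'(x) = cos(x)
  lim(x→0) f'(x)/g'(x) = lim(x→0) (1)/(cos(x))
  = 1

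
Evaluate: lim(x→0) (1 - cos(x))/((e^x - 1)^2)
This is a 0/0 indeterminate form.

Apply L'Hôpital's rule: differentiate numerator and denominator separately.
  f(x) = 1 - cos(x)   ⇒   f'(x) = sin(x)
  g(x) = (e^(x) - 1)^2   ⇒   g'(x) = 2·(e^(x) - 1)·e^(x)
  lim(x→0) f'(x)/g'(x) = lim(x→0) (sin(x))/(2·(e^(x) - 1)·e^(x))
  = 1/2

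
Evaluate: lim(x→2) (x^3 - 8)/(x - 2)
This is a standard limit.

Factor or rationalize the expression:
  lim(x→2) (x^3 - 8)/(x - 2) = 12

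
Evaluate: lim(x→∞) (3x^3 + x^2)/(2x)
This is an ∞/∞ indeterminate form.

Apply L'Hôpital's rule: differentiate numerator and denominator separately.
  f(x) = 3·x^3 + x^2   ⇒   f'(x) = 9·x^2 + 2·x
  g(x) = 2·x   ⇒   g'(x) = 2
  lim(x→∞) f'(x)/g'(x) = lim(x→∞) (9·x^2 + 2·x)/(2)
  = ∞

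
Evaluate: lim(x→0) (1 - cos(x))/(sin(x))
This is a 0/0 indeterminate form.

Apply L'Hôpital's rule: differentiate numerator and denominator separately.
  f(x) = 1 - cos(x)   ⇒   f'(x) = sin(x)
  g(x) = sin(x)   ⇒   g'(x) = cos(x)
  lim(x→0) f'(x)/g'(x) = lim(x→0) (sin(x))/(cos(x))
  = 0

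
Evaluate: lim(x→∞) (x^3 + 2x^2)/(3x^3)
This is an ∞/∞ indeterminate form.

Apply L'Hôpital's rule: differentiate numerator and denominator separately.
  f(x) = x^3 + 2·x^2   ⇒   f'(x) = 3·x^2 + 4·x
  g(x) = 3·x^3   ⇒   g'(x) = 9·x^2
  lim(x→∞) f'(x)/g'(x) = lim(x→∞) (3·x^2 + 4·x)/(9·x^2)
  = 1/3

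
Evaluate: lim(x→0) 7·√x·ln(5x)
This is a 0·∞ indeterminate form.

Rewrite 0·∞ as a quotient (0/0 or ∞/∞ form), then apply L'Hôpital's rule:
  lim(x→0) 7·√x·ln(5x) = 0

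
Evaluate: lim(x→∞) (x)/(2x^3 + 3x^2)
This is an ∞/∞ indeterminate form.

Apply L'Hôpital's rule: differentiate numerator and denominator separately.
  f(x) = x   ⇒   f'(x) = 1
  g(x) = 2·x^3 + 3·x^2   ⇒   g'(x) = 6·x^2 + 6·x
  lim(x→∞) f'(x)/g'(x) = lim(x→∞) (1)/(6·x^2 + 6·x)
  = 0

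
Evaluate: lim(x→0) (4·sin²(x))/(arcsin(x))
This is a 0/0 indeterminate form.

Apply L'Hôpital's rule: differentiate numerator and denominator separately.
  f(x) = 4·sin(x)^2   ⇒   f'(x) = 8·sin(x)·cos(x)
  g(x) = asin(x)   ⇒   g'(x) = 1/sqrt(1 - x^2)
  lim(x→0) f'(x)/g'(x) = lim(x→0) (8·sin(x)·cos(x))/(1/sqrt(1 - x^2))
  = 0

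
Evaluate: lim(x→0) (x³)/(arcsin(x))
This is a 0/0 indeterminate form.

Apply L'Hôpital's rule: differentiate numerator and denominator separately.
  f(x) = x^3   ⇒   f'(x) = 3·x^2
  g(x) = asin(x)   ⇒   g'(x) = 1/sqrt(1 - x^2)
  lim(x→0) f'(x)/g'(x) = lim(x→0) (3·x^2)/(1/sqrt(1 - x^2))
  = 0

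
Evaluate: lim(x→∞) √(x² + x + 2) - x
This is an ∞-∞ indeterminate form.

Combine fractions or rationalize to convert ∞-∞ to 0/0 form:
  lim(x→∞) √(x² + x + 2) - x = 1/2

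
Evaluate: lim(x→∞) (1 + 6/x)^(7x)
This is an exponential indeterminate form.

For exponential indeterminate forms, take the natural log:
  Let L = lim(x→∞) (1 + 6/x)^(7x)
  Then ln(L) = lim(x→∞) [exponent × ln(base)]
  Evaluate using L'Hôpital or standard limits, then exponentiate.
  L = e^(42)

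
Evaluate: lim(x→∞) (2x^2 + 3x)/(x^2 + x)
This is an ∞/∞ indeterminate form.

Apply L'Hôpital's rule: differentiate numerator and denominator separately.
  f(x) = 2·x^2 + 3·x   ⇒   f'(x) = 4·x + 3
  g(x) = x^2 + x   ⇒   g'(x) = 2·x + 1
  lim(x→∞) f'(x)/g'(x) = lim(x→∞) (4·x + 3)/(2·x + 1)
  = 2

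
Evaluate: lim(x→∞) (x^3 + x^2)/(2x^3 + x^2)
This is an ∞/∞ indeterminate form.

Apply L'Hôpital's rule: differentiate numerator and denominator separately.
  f(x) = x^3 + x^2   ⇒   f'(x) = 3·x^2 + 2·x
  g(x) = 2·x^3 + x^2   ⇒   g'(x) = 6·x^2 + 2·x
  lim(x→∞) f'(x)/g'(x) = lim(x→∞) (3·x^2 + 2·x)/(6·x^2 + 2·x)
  = 1/2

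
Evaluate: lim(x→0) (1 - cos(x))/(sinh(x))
This is a 0/0 indeterminate form.

Apply L'Hôpital's rule: differentiate numerator and denominator separately.
  f(x) = 1 - cos(x)   ⇒   f'(x) = sin(x)
  g(x) = sinh(x)   ⇒   g'(x) = cosh(x)
  lim(x→0) f'(x)/g'(x) = lim(x→0) (sin(x))/(cosh(x))
  = 0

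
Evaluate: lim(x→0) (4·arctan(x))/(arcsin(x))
This is a 0/0 indeterminate form.

Apply L'Hôpital's rule: differentiate numerator and denominator separately.
  f(x) = 4·atan(x)   ⇒   f'(x) = 4/(x^2 + 1)
  g(x) = asin(x)   ⇒   g'(x) = 1/sqrt(1 - x^2)
  lim(x→0) f'(x)/g'(x) = lim(x→0) (4/(x^2 + 1))/(1/sqrt(1 - x^2))
  = 4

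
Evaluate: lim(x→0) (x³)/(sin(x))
This is a 0/0 indeterminate form.

Apply L'Hôpital's rule: differentiate numerator and denominator separately.
  f(x) = x^3   ⇒   f'(x) = 3·x^2
  g(x) = sin(x)   ⇒   g'(x) = cos(x)
  lim(x→0) f'(x)/g'(x) = lim(x→0) (3·x^2)/(cos(x))
  = 0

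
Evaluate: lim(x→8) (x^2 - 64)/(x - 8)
This is a standard limit.

Factor or rationalize the expression:
  lim(x→8) (x^2 - 64)/(x - 8) = 16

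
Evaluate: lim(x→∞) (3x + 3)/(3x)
This is an ∞/∞ indeterminate form.

Apply L'Hôpital's rule: differentiate numerator and denominator separately.
  f(x) = 3·x + 3   ⇒   f'(x) = 3
  g(x) = 3·x   ⇒   g'(x) = 3
  lim(x→∞) f'(x)/g'(x) = lim(x→∞) (3)/(3)
  = 1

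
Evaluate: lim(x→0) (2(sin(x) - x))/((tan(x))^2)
This is a 0/0 indeterminate form.

Apply L'Hôpital's rule: differentiate numerator and denominator separately.
  f(x) = -2·x + 2·sin(x)   ⇒   f'(x) = 2·cos(x) - 2
  g(x) = tan(x)^2   ⇒   g'(x) = (2·tan(x)^2 + 2)·tan(x)
  lim(x→0) f'(x)/g'(x) = lim(x→0) (2·cos(x) - 2)/((2·tan(x)^2 + 2)·tan(x))
  = 0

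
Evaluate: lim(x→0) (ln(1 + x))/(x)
This is a 0/0 indeterminate form.

Apply L'Hôpital's rule: differentiate numerator and denominator separately.
  f(x) = ln(x + 1)   ⇒   f'(x) = 1/(x + 1)
  g(x) = x   ⇒   g'(x) = 1
  lim(x→0) f'(x)/g'(x) = lim(x→0) (1/(x + 1))/(1)
  = 1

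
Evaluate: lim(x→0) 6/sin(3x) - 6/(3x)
This is an ∞-∞ indeterminate form.

Combine fractions or rationalize to convert ∞-∞ to 0/0 form:
  lim(x→0) 6/sin(3x) - 6/(3x) = 0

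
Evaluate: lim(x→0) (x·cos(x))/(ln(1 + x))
This is a 0/0 indeterminate form.

Apply L'Hôpital's rule: differentiate numerator and denominator separately.
  f(x) = x·cos(x)   ⇒   f'(x) = -x·sin(x) + cos(x)
  g(x) = ln(x + 1)   ⇒   g'(x) = 1/(x + 1)
  lim(x→0) f'(x)/g'(x) = lim(x→0) (-x·sin(x) + cos(x))/(1/(x + 1))
  = 1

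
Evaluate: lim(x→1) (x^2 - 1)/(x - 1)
This is a standard limit.

Factor or rationalize the expression:
  lim(x→1) (x^2 - 1)/(x - 1) = 2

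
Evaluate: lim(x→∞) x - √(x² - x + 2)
This is an ∞-∞ indeterminate form.

Combine fractions or rationalize to convert ∞-∞ to 0/0 form:
  lim(x→∞) x - √(x² - x + 2) = 1/2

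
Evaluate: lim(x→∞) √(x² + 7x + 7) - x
This is an ∞-∞ indeterminate form.

Combine fractions or rationalize to convert ∞-∞ to 0/0 form:
  lim(x→∞) √(x² + 7x + 7) - x = 7/2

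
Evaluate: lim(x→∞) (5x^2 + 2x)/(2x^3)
This is an ∞/∞ indeterminate form.

Apply L'Hôpital's rule: differentiate numerator and denominator separately.
  f(x) = 5·x^2 + 2·x   ⇒   f'(x) = 10·x + 2
  g(x) = 2·x^3   ⇒   g'(x) = 6·x^2
  lim(x→∞) f'(x)/g'(x) = lim(x→∞) (10·x + 2)/(6·x^2)
  = 0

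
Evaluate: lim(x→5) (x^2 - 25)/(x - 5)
This is a standard limit.

Factor or rationalize the expression:
  lim(x→5) (x^2 - 25)/(x - 5) = 10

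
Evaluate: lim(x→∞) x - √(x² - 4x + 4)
This is an ∞-∞ indeterminate form.

Combine fractions or rationalize to convert ∞-∞ to 0/0 form:
  lim(x→∞) x - √(x² - 4x + 4) = 2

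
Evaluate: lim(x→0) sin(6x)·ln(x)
This is a 0·∞ indeterminate form.

Rewrite 0·∞ as a quotient (0/0 or ∞/∞ form), then apply L'Hôpital's rule:
  lim(x→0) sin(6x)·ln(x) = 0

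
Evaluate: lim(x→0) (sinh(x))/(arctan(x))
This is a 0/0 indeterminate form.

Apply L'Hôpital's rule: differentiate numerator and denominator separately.
  f(x) = sinh(x)   ⇒   f'(x) = cosh(x)
  g(x) = atan(x)   ⇒   g'(x) = 1/(x^2 + 1)
  lim(x→0) f'(x)/g'(x) = lim(x→0) (cosh(x))/(1/(x^2 + 1))
  = 1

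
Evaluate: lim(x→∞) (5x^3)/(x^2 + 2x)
This is an ∞/∞ indeterminate form.

Apply L'Hôpital's rule: differentiate numerator and denominator separately.
  f(x) = 5·x^3   ⇒   f'(x) = 15·x^2
  g(x) = x^2 + 2·x   ⇒   g'(x) = 2·x + 2
  lim(x→∞) f'(x)/g'(x) = lim(x→∞) (15·x^2)/(2·x + 2)
  = ∞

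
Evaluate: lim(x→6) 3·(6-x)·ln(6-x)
This is a 0·∞ indeterminate form.

Rewrite 0·∞ as a quotient (0/0 or ∞/∞ form), then apply L'Hôpital's rule:
  lim(x→6) 3·(6-x)·ln(6-x) = 0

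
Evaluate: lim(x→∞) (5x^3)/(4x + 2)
This is an ∞/∞ indeterminate form.

Apply L'Hôpital's rule: differentiate numerator and denominator separately.
  f(x) = 5·x^3   ⇒   f'(x) = 15·x^2
  g(x) = 4·x + 2   ⇒   g'(x) = 4
  lim(x→∞) f'(x)/g'(x) = lim(x→∞) (15·x^2)/(4)
  = ∞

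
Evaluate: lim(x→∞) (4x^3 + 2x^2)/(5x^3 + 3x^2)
This is an ∞/∞ indeterminate form.

Apply L'Hôpital's rule: differentiate numerator and denominator separately.
  f(x) = 4·x^3 + 2·x^2   ⇒   f'(x) = 12·x^2 + 4·x
  g(x) = 5·x^3 + 3·x^2   ⇒   g'(x) = 15·x^2 + 6·x
  lim(x→∞) f'(x)/g'(x) = lim(x→∞) (12·x^2 + 4·x)/(15·x^2 + 6·x)
  = 4/5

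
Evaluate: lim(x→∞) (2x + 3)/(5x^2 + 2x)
This is an ∞/∞ indeterminate form.

Apply L'Hôpital's rule: differentiate numerator and denominator separately.
  f(x) = 2·x + 3   ⇒   f'(x) = 2
  g(x) = 5·x^2 + 2·x   ⇒   g'(x) = 10·x + 2
  lim(x→∞) f'(x)/g'(x) = lim(x→∞) (2)/(10·x + 2)
  = 0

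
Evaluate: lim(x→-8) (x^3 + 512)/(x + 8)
This is a standard limit.

Factor or rationalize the expression:
  lim(x→-8) (x^3 + 512)/(x + 8) = 192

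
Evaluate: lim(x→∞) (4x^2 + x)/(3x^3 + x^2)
This is an ∞/∞ indeterminate form.

Apply L'Hôpital's rule: differentiate numerator and denominator separately.
  f(x) = 4·x^2 + x   ⇒   f'(x) = 8·x + 1
  g(x) = 3·x^3 + x^2   ⇒   g'(x) = 9·x^2 + 2·x
  lim(x→∞) f'(x)/g'(x) = lim(x→∞) (8·x + 1)/(9·x^2 + 2·x)
  = 0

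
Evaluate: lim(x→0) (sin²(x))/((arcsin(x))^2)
This is a 0/0 indeterminate form.

Apply L'Hôpital's rule: differentiate numerator and denominator separately.
  f(x) = sin(x)^2   ⇒   f'(x) = 2·sin(x)·cos(x)
  g(x) = asin(x)^2   ⇒   g'(x) = 2·asin(x)/sqrt(1 - x^2)
  lim(x→0) f'(x)/g'(x) = lim(x→0) (2·sin(x)·cos(x))/(2·asin(x)/sqrt(1 - x^2))
  = 1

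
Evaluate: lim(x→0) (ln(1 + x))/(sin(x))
This is a 0/0 indeterminate form.

Apply L'Hôpital's rule: differentiate numerator and denominator separately.
  f(x) = ln(x + 1)   ⇒   f'(x) = 1/(x + 1)
  g(x) = sin(x)   ⇒   g'(x) = cos(x)
  lim(x→0) f'(x)/g'(x) = lim(x→0) (1/(x + 1))/(cos(x))
  = 1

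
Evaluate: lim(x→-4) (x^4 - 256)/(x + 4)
This is a standard limit.

Factor or rationalize the expression:
  lim(x→-4) (x^4 - 256)/(x + 4) = -256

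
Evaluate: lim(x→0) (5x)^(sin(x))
This is an exponential indeterminate form.

For exponential indeterminate forms, take the natural log:
  Let L = lim(x→0) (5x)^(sin(x))
  Then ln(L) = lim(x→0) [exponent × ln(base)]
  Evaluate using L'Hôpital or standard limits, then exponentiate.
  L = 1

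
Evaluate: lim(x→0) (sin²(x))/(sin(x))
This is a 0/0 indeterminate form.

Apply L'Hôpital's rule: differentiate numerator and denominator separately.
  f(x) = sin(x)^2   ⇒   f'(x) = 2·sin(x)·cos(x)
  g(x) = sin(x)   ⇒   g'(x) = cos(x)
  lim(x→0) f'(x)/g'(x) = lim(x→0) (2·sin(x)·cos(x))/(cos(x))
  = 0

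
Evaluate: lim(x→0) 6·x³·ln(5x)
This is a 0·∞ indeterminate form.

Rewrite 0·∞ as a quotient (0/0 or ∞/∞ form), then apply L'Hôpital's rule:
  lim(x→0) 6·x³·ln(5x) = 0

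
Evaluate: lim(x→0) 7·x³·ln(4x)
This is a 0·∞ indeterminate form.

Rewrite 0·∞ as a quotient (0/0 or ∞/∞ form), then apply L'Hôpital's rule:
  lim(x→0) 7·x³·ln(4x) = 0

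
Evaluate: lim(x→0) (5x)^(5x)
This is an exponential indeterminate form.

For exponential indeterminate forms, take the natural log:
  Let L = lim(x→0) (5x)^(5x)
  Then ln(L) = lim(x→0) [exponent × ln(base)]
  Evaluate using L'Hôpital or standard limits, then exponentiate.
  L = 1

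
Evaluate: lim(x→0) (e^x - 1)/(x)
This is a 0/0 indeterminate form.

Apply L'Hôpital's rule: differentiate numerator and denominator separately.
  f(x) = e^(x) - 1   ⇒   f'(x) = e^(x)
  g(x) = x   ⇒   g'(x) = 1
  lim(x→0) f'(x)/g'(x) = lim(x→0) (e^(x))/(1)
  = 1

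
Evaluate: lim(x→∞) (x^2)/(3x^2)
This is an ∞/∞ indeterminate form.

Apply L'Hôpital's rule: differentiate numerator and denominator separately.
  f(x) = x^2   ⇒   f'(x) = 2·x
  g(x) = 3·x^2   ⇒   g'(x) = 6·x
  lim(x→∞) f'(x)/g'(x) = lim(x→∞) (2·x)/(6·x)
  = 1/3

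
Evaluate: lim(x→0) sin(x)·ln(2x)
This is a 0·∞ indeterminate form.

Rewrite 0·∞ as a quotient (0/0 or ∞/∞ form), then apply L'Hôpital's rule:
  lim(x→0) sin(x)·ln(2x) = 0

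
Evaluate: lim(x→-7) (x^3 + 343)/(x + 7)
This is a standard limit.

Factor or rationalize the expression:
  lim(x→-7) (x^3 + 343)/(x + 7) = 147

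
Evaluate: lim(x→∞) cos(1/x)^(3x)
This is an exponential indeterminate form.

For exponential indeterminate forms, take the natural log:
  Let L = lim(x→∞) cos(1/x)^(3x)
  Then ln(L) = lim(x→∞) [exponent × ln(base)]
  Evaluate using L'Hôpital or standard limits, then exponentiate.
  L = 1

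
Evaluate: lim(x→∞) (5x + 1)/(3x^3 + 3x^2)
This is an ∞/∞ indeterminate form.

Apply L'Hôpital's rule: differentiate numerator and denominator separately.
  f(x) = 5·x + 1   ⇒   f'(x) = 5
  g(x) = 3·x^3 + 3·x^2   ⇒   g'(x) = 9·x^2 + 6·x
  lim(x→∞) f'(x)/g'(x) = lim(x→∞) (5)/(9·x^2 + 6·x)
  = 0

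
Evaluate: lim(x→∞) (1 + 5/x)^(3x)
This is an exponential indeterminate form.

For exponential indeterminate forms, take the natural log:
  Let L = lim(x→∞) (1 + 5/x)^(3x)
  Then ln(L) = lim(x→∞) [exponent × ln(base)]
  Evaluate using L'Hôpital or standard limits, then exponentiate.
  L = e^(15)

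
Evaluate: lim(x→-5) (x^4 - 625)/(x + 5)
This is a standard limit.

Factor or rationalize the expression:
  lim(x→-5) (x^4 - 625)/(x + 5) = -500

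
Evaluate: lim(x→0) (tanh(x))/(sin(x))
This is a 0/0 indeterminate form.

Apply L'Hôpital's rule: differentiate numerator and denominator separately.
  f(x) = tanh(x)   ⇒   f'(x) = 1 - tanh(x)^2
  g(x) = sin(x)   ⇒   g'(x) = cos(x)
  lim(x→0) f'(x)/g'(x) = lim(x→0) (1 - tanh(x)^2)/(cos(x))
  = 1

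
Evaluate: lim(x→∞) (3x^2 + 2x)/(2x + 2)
This is an ∞/∞ indeterminate form.

Apply L'Hôpital's rule: differentiate numerator and denominator separately.
  f(x) = 3·x^2 + 2·x   ⇒   f'(x) = 6·x + 2
  g(x) = 2·x + 2   ⇒   g'(x) = 2
  lim(x→∞) f'(x)/g'(x) = lim(x→∞) (6·x + 2)/(2)
  = ∞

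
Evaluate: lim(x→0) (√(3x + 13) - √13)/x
This is a standard limit.

Factor or rationalize the expression:
  lim(x→0) (√(3x + 13) - √13)/x = 3·sqrt(13)/26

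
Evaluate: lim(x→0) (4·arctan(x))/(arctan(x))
This is a 0/0 indeterminate form.

Apply L'Hôpital's rule: differentiate numerator and denominator separately.
  f(x) = 4·atan(x)   ⇒   f'(x) = 4/(x^2 + 1)
  g(x) = atan(x)   ⇒   g'(x) = 1/(x^2 + 1)
  lim(x→0) f'(x)/g'(x) = lim(x→0) (4/(x^2 + 1))/(1/(x^2 + 1))
  = 4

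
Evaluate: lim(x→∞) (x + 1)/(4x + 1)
This is an ∞/∞ indeterminate form.

Apply L'Hôpital's rule: differentiate numerator and denominator separately.
  f(x) = x + 1   ⇒   f'(x) = 1
  g(x) = 4·x + 1   ⇒   g'(x) = 4
  lim(x→∞) f'(x)/g'(x) = lim(x→∞) (1)/(4)
  = 1/4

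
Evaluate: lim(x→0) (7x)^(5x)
This is an exponential indeterminate form.

For exponential indeterminate forms, take the natural log:
  Let L = lim(x→0) (7x)^(5x)
  Then ln(L) = lim(x→0) [exponent × ln(base)]
  Evaluate using L'Hôpital or standard limits, then exponentiate.
  L = 1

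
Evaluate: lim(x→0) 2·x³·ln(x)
This is a 0·∞ indeterminate form.

Rewrite 0·∞ as a quotient (0/0 or ∞/∞ form), then apply L'Hôpital's rule:
  lim(x→0) 2·x³·ln(x) = 0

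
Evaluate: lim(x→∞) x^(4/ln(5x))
This is an exponential indeterminate form.

For exponential indeterminate forms, take the natural log:
  Let L = lim(x→∞) x^(4/ln(5x))
  Then ln(L) = lim(x→∞) [exponent × ln(base)]
  Evaluate using L'Hôpital or standard limits, then exponentiate.
  L = e^(4)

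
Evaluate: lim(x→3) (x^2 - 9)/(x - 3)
This is a standard limit.

Factor or rationalize the expression:
  lim(x→3) (x^2 - 9)/(x - 3) = 6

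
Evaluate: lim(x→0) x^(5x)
This is an exponential indeterminate form.

For exponential indeterminate forms, take the natural log:
  Let L = lim(x→0) x^(5x)
  Then ln(L) = lim(x→0) [exponent × ln(base)]
  Evaluate using L'Hôpital or standard limits, then exponentiate.
  L = 1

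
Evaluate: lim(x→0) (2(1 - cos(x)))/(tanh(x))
This is a 0/0 indeterminate form.

Apply L'Hôpital's rule: differentiate numerator and denominator separately.
  f(x) = 2 - 2·cos(x)   ⇒   f'(x) = 2·sin(x)
  g(x) = tanh(x)   ⇒   g'(x) = 1 - tanh(x)^2
  lim(x→0) f'(x)/g'(x) = lim(x→0) (2·sin(x))/(1 - tanh(x)^2)
  = 0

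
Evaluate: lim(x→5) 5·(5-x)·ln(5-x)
This is a 0·∞ indeterminate form.

Rewrite 0·∞ as a quotient (0/0 or ∞/∞ form), then apply L'Hôpital's rule:
  lim(x→5) 5·(5-x)·ln(5-x) = 0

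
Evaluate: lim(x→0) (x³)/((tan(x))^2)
This is a 0/0 indeterminate form.

Apply L'Hôpital's rule: differentiate numerator and denominator separately.
  f(x) = x^3   ⇒   f'(x) = 3·x^2
  g(x) = tan(x)^2   ⇒   g'(x) = (2·tan(x)^2 + 2)·tan(x)
  lim(x→0) f'(x)/g'(x) = lim(x→0) (3·x^2)/((2·tan(x)^2 + 2)·tan(x))
  = 0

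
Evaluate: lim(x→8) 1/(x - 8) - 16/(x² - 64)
This is an ∞-∞ indeterminate form.

Combine fractions or rationalize to convert ∞-∞ to 0/0 form:
  lim(x→8) 1/(x - 8) - 16/(x² - 64) = 1/16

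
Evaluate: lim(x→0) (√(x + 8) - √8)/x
This is a standard limit.

Factor or rationalize the expression:
  lim(x→0) (√(x + 8) - √8)/x = sqrt(2)/8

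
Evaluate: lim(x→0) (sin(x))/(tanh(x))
This is a 0/0 indeterminate form.

Apply L'Hôpital's rule: differentiate numerator and denominator separately.
  f(x) = sin(x)   ⇒   f'(x) = cos(x)
  g(x) = tanh(x)   ⇒   g'(x) = 1 - tanh(x)^2
  lim(x→0) f'(x)/g'(x) = lim(x→0) (cos(x))/(1 - tanh(x)^2)
  = 1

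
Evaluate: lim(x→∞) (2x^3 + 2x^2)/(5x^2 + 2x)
This is an ∞/∞ indeterminate form.

Apply L'Hôpital's rule: differentiate numerator and denominator separately.
  f(x) = 2·x^3 + 2·x^2   ⇒   f'(x) = 6·x^2 + 4·x
  g(x) = 5·x^2 + 2·x   ⇒   g'(x) = 10·x + 2
  lim(x→∞) f'(x)/g'(x) = lim(x→∞) (6·x^2 + 4·x)/(10·x + 2)
  = ∞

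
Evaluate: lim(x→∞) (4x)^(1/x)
This is an exponential indeterminate form.

For exponential indeterminate forms, take the natural log:
  Let L = lim(x→∞) (4x)^(1/x)
  Then ln(L) = lim(x→∞) [exponent × ln(base)]
  Evaluate using L'Hôpital or standard limits, then exponentiate.
  L = 1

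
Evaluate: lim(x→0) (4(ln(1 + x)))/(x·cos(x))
This is a 0/0 indeterminate form.

Apply L'Hôpital's rule: differentiate numerator and denominator separately.
  f(x) = 4·ln(x + 1)   ⇒   f'(x) = 4/(x + 1)
  g(x) = x·cos(x)   ⇒   g'(x) = -x·sin(x) + cos(x)
  lim(x→0) f'(x)/g'(x) = lim(x→0) (4/(x + 1))/(-x·sin(x) + cos(x))
  = 4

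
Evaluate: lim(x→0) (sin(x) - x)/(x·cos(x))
This is a 0/0 indeterminate form.

Apply L'Hôpital's rule: differentiate numerator and denominator separately.
  f(x) = -x + sin(x)   ⇒   f'(x) = cos(x) - 1
  g(x) = x·cos(x)   ⇒   g'(x) = -x·sin(x) + cos(x)
  lim(x→0) f'(x)/g'(x) = lim(x→0) (cos(x) - 1)/(-x·sin(x) + cos(x))
  = 0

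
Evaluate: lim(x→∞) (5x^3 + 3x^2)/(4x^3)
This is an ∞/∞ indeterminate form.

Apply L'Hôpital's rule: differentiate numerator and denominator separately.
  f(x) = 5·x^3 + 3·x^2   ⇒   f'(x) = 15·x^2 + 6·x
  g(x) = 4·x^3   ⇒   g'(x) = 12·x^2
  lim(x→∞) f'(x)/g'(x) = lim(x→∞) (15·x^2 + 6·x)/(12·x^2)
  = 5/4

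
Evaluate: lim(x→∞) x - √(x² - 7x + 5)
This is an ∞-∞ indeterminate form.

Combine fractions or rationalize to convert ∞-∞ to 0/0 form:
  lim(x→∞) x - √(x² - 7x + 5) = 7/2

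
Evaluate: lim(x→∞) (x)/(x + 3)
This is an ∞/∞ indeterminate form.

Apply L'Hôpital's rule: differentiate numerator and denominator separately.
  f(x) = x   ⇒   f'(x) = 1
  g(x) = x + 3   ⇒   g'(x) = 1
  lim(x→∞) f'(x)/g'(x) = lim(x→∞) (1)/(1)
  = 1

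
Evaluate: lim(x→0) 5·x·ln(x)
This is a 0·∞ indeterminate form.

Rewrite 0·∞ as a quotient (0/0 or ∞/∞ form), then apply L'Hôpital's rule:
  lim(x→0) 5·x·ln(x) = 0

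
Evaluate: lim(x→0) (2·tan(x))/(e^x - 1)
This is a 0/0 indeterminate form.

Apply L'Hôpital's rule: differentiate numerator and denominator separately.
  f(x) = 2·tan(x)   ⇒   f'(x) = 2·tan(x)^2 + 2
  g(x) = e^(x) - 1   ⇒   g'(x) = e^(x)
  lim(x→0) f'(x)/g'(x) = lim(x→0) (2·tan(x)^2 + 2)/(e^(x))
  = 2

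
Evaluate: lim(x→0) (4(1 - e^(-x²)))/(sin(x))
This is a 0/0 indeterminate form.

Apply L'Hôpital's rule: differentiate numerator and denominator separately.
  f(x) = 4 - 4·e^(-x^2)   ⇒   f'(x) = 8·x·e^(-x^2)
  g(x) = sin(x)   ⇒   g'(x) = cos(x)
  lim(x→0) f'(x)/g'(x) = lim(x→0) (8·x·e^(-x^2))/(cos(x))
  = 0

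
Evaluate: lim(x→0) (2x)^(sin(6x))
This is an exponential indeterminate form.

For exponential indeterminate forms, take the natural log:
  Let L = lim(x→0) (2x)^(sin(6x))
  Then ln(L) = lim(x→0) [exponent × ln(base)]
  Evaluate using L'Hôpital or standard limits, then exponentiate.
  L = 1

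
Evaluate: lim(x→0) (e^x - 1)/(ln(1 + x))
This is a 0/0 indeterminate form.

Apply L'Hôpital's rule: differentiate numerator and denominator separately.
  f(x) = e^(x) - 1   ⇒   f'(x) = e^(x)
  g(x) = ln(x + 1)   ⇒   g'(x) = 1/(x + 1)
  lim(x→0) f'(x)/g'(x) = lim(x→0) (e^(x))/(1/(x + 1))
  = 1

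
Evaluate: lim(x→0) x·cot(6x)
This is a 0·∞ indeterminate form.

Rewrite 0·∞ as a quotient (0/0 or ∞/∞ form), then apply L'Hôpital's rule:
  lim(x→0) x·cot(6x) = 1/6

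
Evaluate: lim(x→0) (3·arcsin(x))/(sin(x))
This is a 0/0 indeterminate form.

Apply L'Hôpital's rule: differentiate numerator and denominator separately.
  f(x) = 3·asin(x)   ⇒   f'(x) = 3/sqrt(1 - x^2)
  g(x) = sin(x)   ⇒   g'(x) = cos(x)
  lim(x→0) f'(x)/g'(x) = lim(x→0) (3/sqrt(1 - x^2))/(cos(x))
  = 3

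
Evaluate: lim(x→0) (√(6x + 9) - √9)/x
This is a standard limit.

Factor or rationalize the expression:
  lim(x→0) (√(6x + 9) - √9)/x = 1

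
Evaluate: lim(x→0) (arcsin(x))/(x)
This is a 0/0 indeterminate form.

Apply L'Hôpital's rule: differentiate numerator and denominator separately.
  f(x) = asin(x)   ⇒   f'(x) = 1/sqrt(1 - x^2)
  g(x) = x   ⇒   g'(x) = 1
  lim(x→0) f'(x)/g'(x) = lim(x→0) (1/sqrt(1 - x^2))/(1)
  = 1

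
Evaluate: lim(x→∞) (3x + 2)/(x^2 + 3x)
This is an ∞/∞ indeterminate form.

Apply L'Hôpital's rule: differentiate numerator and denominator separately.
  f(x) = 3·x + 2   ⇒   f'(x) = 3
  g(x) = x^2 + 3·x   ⇒   g'(x) = 2·x + 3
  lim(x→∞) f'(x)/g'(x) = lim(x→∞) (3)/(2·x + 3)
  = 0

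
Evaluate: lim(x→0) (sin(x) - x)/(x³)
This is a 0/0 indeterminate form.

Apply L'Hôpital's rule: differentiate numerator and denominator separately.
  f(x) = -x + sin(x)   ⇒   f'(x) = cos(x) - 1
  g(x) = x^3   ⇒   g'(x) = 3·x^2
  lim(x→0) f'(x)/g'(x) = lim(x→0) (cos(x) - 1)/(3·x^2)
  = -1/6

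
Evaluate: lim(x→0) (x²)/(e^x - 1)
This is a 0/0 indeterminate form.

Apply L'Hôpital's rule: differentiate numerator and denominator separately.
  f(x) = x^2   ⇒   f'(x) = 2·x
  g(x) = e^(x) - 1   ⇒   g'(x) = e^(x)
  lim(x→0) f'(x)/g'(x) = lim(x→0) (2·x)/(e^(x))
  = 0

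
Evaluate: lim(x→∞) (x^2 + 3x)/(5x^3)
This is an ∞/∞ indeterminate form.

Apply L'Hôpital's rule: differentiate numerator and denominator separately.
  f(x) = x^2 + 3·x   ⇒   f'(x) = 2·x + 3
  g(x) = 5·x^3   ⇒   g'(x) = 15·x^2
  lim(x→∞) f'(x)/g'(x) = lim(x→∞) (2·x + 3)/(15·x^2)
  = 0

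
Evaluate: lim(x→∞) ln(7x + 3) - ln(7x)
This is an ∞-∞ indeterminate form.

Combine fractions or rationalize to convert ∞-∞ to 0/0 form:
  lim(x→∞) ln(7x + 3) - ln(7x) = 0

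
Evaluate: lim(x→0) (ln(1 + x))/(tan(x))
This is a 0/0 indeterminate form.

Apply L'Hôpital's rule: differentiate numerator and denominator separately.
  f(x) = ln(x + 1)   ⇒   f'(x) = 1/(x + 1)
  g(x) = tan(x)   ⇒   g'(x) = tan(x)^2 + 1
  lim(x→0) f'(x)/g'(x) = lim(x→0) (1/(x + 1))/(tan(x)^2 + 1)
  = 1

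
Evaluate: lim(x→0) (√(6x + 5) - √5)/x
This is a standard limit.

Factor or rationalize the expression:
  lim(x→0) (√(6x + 5) - √5)/x = 3·sqrt(5)/5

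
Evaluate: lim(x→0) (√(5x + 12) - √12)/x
This is a standard limit.

Factor or rationalize the expression:
  lim(x→0) (√(5x + 12) - √12)/x = 5·sqrt(3)/12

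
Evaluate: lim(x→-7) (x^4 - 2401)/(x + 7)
This is a standard limit.

Factor or rationalize the expression:
  lim(x→-7) (x^4 - 2401)/(x + 7) = -1372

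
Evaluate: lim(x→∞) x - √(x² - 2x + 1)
This is an ∞-∞ indeterminate form.

Combine fractions or rationalize to convert ∞-∞ to 0/0 form:
  lim(x→∞) x - √(x² - 2x + 1) = 1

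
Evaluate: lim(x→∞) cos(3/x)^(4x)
This is an exponential indeterminate form.

For exponential indeterminate forms, take the natural log:
  Let L = lim(x→∞) cos(3/x)^(4x)
  Then ln(L) = lim(x→∞) [exponent × ln(base)]
  Evaluate using L'Hôpital or standard limits, then exponentiate.
  L = 1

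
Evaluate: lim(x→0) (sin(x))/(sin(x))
This is a 0/0 indeterminate form.

Apply L'Hôpital's rule: differentiate numerator and denominator separately.
  f(x) = sin(x)   ⇒   f'(x) = cos(x)
  g(x) = sin(x)   ⇒   g'(x) = cos(x)
  lim(x→0) f'(x)/g'(x) = lim(x→0) (cos(x))/(cos(x))
  = 1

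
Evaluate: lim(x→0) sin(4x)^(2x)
This is an exponential indeterminate form.

For exponential indeterminate forms, take the natural log:
  Let L = lim(x→0) sin(4x)^(2x)
  Then ln(L) = lim(x→0) [exponent × ln(base)]
  Evaluate using L'Hôpital or standard limits, then exponentiate.
  L = 1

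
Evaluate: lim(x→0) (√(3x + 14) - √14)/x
This is a standard limit.

Factor or rationalize the expression:
  lim(x→0) (√(3x + 14) - √14)/x = 3·sqrt(14)/28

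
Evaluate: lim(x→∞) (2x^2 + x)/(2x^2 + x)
This is an ∞/∞ indeterminate form.

Apply L'Hôpital's rule: differentiate numerator and denominator separately.
  f(x) = 2·x^2 + x   ⇒   f'(x) = 4·x + 1
  g(x) = 2·x^2 + x   ⇒   g'(x) = 4·x + 1
  lim(x→∞) f'(x)/g'(x) = lim(x→∞) (4·x + 1)/(4·x + 1)
  = 1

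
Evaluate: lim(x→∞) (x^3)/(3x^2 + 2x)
This is an ∞/∞ indeterminate form.

Apply L'Hôpital's rule: differentiate numerator and denominator separately.
  f(x) = x^3   ⇒   f'(x) = 3·x^2
  g(x) = 3·x^2 + 2·x   ⇒   g'(x) = 6·x + 2
  lim(x→∞) f'(x)/g'(x) = lim(x→∞) (3·x^2)/(6·x + 2)
  = ∞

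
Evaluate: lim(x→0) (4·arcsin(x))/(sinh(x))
This is a 0/0 indeterminate form.

Apply L'Hôpital's rule: differentiate numerator and denominator separately.
  f(x) = 4·asin(x)   ⇒   f'(x) = 4/sqrt(1 - x^2)
  g(x) = sinh(x)   ⇒   g'(x) = cosh(x)
  lim(x→0) f'(x)/g'(x) = lim(x→0) (4/sqrt(1 - x^2))/(cosh(x))
  = 4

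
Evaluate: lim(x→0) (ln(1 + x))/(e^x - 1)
This is a 0/0 indeterminate form.

Apply L'Hôpital's rule: differentiate numerator and denominator separately.
  f(x) = ln(x + 1)   ⇒   f'(x) = 1/(x + 1)
  g(x) = e^(x) - 1   ⇒   g'(x) = e^(x)
  lim(x→0) f'(x)/g'(x) = lim(x→0) (1/(x + 1))/(e^(x))
  = 1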